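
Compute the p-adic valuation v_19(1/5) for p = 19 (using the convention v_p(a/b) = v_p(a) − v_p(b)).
v_19(1/5) = 0

Factor powers of 19 from the numerator and denominator of the reduced fraction: 1 = 19^0 · 1 and 5 = 19^0 · 5. Apply v_p(a/b) = v_p(a) − v_p(b): v_19(1/5) = 0 − 0 = 0.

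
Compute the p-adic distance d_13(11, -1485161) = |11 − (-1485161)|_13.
d_13(11, -1485161) = 1/371293

Step 1 — x − y = 11 − (-1485161) = 1485172. Step 2 — v_13(1485172) = 5 (factor: 1485172 = (13^5 · 4); the sign does not affect v_p). Step 3 — |x − y|_13 = 13^{-5} = 1/371293.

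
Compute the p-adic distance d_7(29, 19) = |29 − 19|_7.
d_7(29, 19) = 1

Step 1 — x − y = 29 − 19 = 10. Step 2 — v_7(10) = 0 (factor: 10 = (7^0 · 10); the sign does not affect v_p). Step 3 — |x − y|_7 = 7^{0} = 1.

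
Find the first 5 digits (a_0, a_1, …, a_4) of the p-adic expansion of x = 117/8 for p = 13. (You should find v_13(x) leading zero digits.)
(a_0, …, a_4) = (0, 6, 11, 4, 11)

v_13(117/8) = 1, so a_0 = ... = a_0 = 0. Factor out: x = 13^1 · u with u = 9/8 a unit in ℤ_13. Expand u iteratively via a_{v+i} = u_i mod 13, u_{i+1} = (u_i − a_{v+i})/13:
  u_0 = 9/8;  a_1 = 6;  u_1 = (u_0 − 6)/13 = -3/8
  u_1 = -3/8;  a_2 = 11;  u_2 = (u_1 − 11)/13 = -7/8
  u_2 = -7/8;  a_3 = 4;  u_3 = (u_2 − 4)/13 = -3/8
  u_3 = -3/8;  a_4 = 11;  u_4 = (u_3 − 11)/13 = -7/8
Digits: (0, 6, 11, 4, 11).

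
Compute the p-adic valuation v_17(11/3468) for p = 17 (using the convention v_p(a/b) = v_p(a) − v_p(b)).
v_17(11/3468) = -2

Factor powers of 17 from the numerator and denominator of the reduced fraction: 11 = 17^0 · 11 and 3468 = 17^2 · 12. Apply v_p(a/b) = v_p(a) − v_p(b): v_17(11/3468) = 0 − 2 = -2.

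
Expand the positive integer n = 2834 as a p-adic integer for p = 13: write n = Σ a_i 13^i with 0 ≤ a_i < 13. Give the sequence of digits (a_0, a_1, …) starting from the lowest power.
(a_0, a_1, …) = (0, 10, 3, 1)

Repeated division by 13 gives the digits low-to-high: 2834 = 10·13^1 + 3·13^2 + 1·13^3. Digit sequence: (0, 10, 3, 1).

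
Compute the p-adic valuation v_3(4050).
v_3(4050) = 4

v_3(n) is the largest exponent k such that 3^k divides n. Factor out: 4050 = 3^4 · 50. (Sign doesn't affect v_p.) So v_3(4050) = 4.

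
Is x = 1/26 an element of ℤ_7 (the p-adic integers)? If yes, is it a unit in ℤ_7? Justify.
x ∈ ℤ_7^× (unit); v_7(x) = 0

ℤ_7 = {x ∈ ℚ_7 : v_7(x) ≥ 0} and ℤ_7^× = {x ∈ ℤ_7 : v_7(x) = 0}. Here v_7(1/26) = v_7(num) − v_7(den) = 0; compare against these criteria.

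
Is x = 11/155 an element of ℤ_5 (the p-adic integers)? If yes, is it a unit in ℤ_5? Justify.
x ∉ ℤ_5 (v_5(x) = -1 < 0)

ℤ_5 = {x ∈ ℚ_5 : v_5(x) ≥ 0} and ℤ_5^× = {x ∈ ℤ_5 : v_5(x) = 0}. Here v_5(11/155) = v_5(num) − v_5(den) = -1; compare against these criteria.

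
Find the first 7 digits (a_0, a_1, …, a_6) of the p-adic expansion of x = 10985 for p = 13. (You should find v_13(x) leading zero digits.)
(a_0, …, a_6) = (0, 0, 0, 5, 0, 0, 0)

v_13(10985) = 3, so a_0 = ... = a_2 = 0. Factor out: x = 13^3 · u with u = 5 a unit in ℤ_13. Expand u iteratively via a_{v+i} = u_i mod 13, u_{i+1} = (u_i − a_{v+i})/13:
  u_0 = 5;  a_3 = 5;  u_1 = (u_0 − 5)/13 = 0
  u_1 = 0;  a_4 = 0;  u_2 = (u_1 − 0)/13 = 0
  u_2 = 0;  a_5 = 0;  u_3 = (u_2 − 0)/13 = 0
  u_3 = 0;  a_6 = 0;  u_4 = (u_3 − 0)/13 = 0
Digits: (0, 0, 0, 5, 0, 0, 0).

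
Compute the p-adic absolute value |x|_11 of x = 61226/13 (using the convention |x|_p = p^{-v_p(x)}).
|61226/13|_11 = 1/1331

Step 1 — compute v_11(x) by factoring powers of 11 out of the numerator and denominator: v_11(61226/13) = 3. Step 2 — apply |x|_p = p^{-v_p(x)} = 11^{-3} = 1/1331.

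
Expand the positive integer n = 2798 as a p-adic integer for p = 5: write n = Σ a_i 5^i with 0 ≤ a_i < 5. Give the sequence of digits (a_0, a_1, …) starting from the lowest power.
(a_0, a_1, …) = (3, 4, 1, 2, 4)

Repeated division by 5 gives the digits low-to-high: 2798 = 3 + 4·5^1 + 1·5^2 + 2·5^3 + 4·5^4. Digit sequence: (3, 4, 1, 2, 4).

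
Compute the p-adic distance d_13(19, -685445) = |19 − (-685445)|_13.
d_13(19, -685445) = 1/28561

Step 1 — x − y = 19 − (-685445) = 685464. Step 2 — v_13(685464) = 4 (factor: 685464 = (13^4 · 24); the sign does not affect v_p). Step 3 — |x − y|_13 = 13^{-4} = 1/28561.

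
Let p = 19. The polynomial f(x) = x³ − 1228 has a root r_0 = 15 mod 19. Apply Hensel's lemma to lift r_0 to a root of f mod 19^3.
r_2 = 6551 (mod 6859)

Hensel: r_{i+1} = r_i − f(r_i)/f′(r_i) mod 19^{i+2}, where f′(x) = 3x². Iterate:
  r_0 = 15 (mod 19)
  r_1 = 53 (mod 361)
  r_2 = 6551 (mod 6859)
Final: r = 6551 with f(r) ≡ 0 mod 19^3.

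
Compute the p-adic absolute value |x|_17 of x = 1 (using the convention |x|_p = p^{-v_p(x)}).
|1|_17 = 1

Step 1 — compute v_17(x) by factoring powers of 17 out of the numerator and denominator: v_17(1) = 0. Step 2 — apply |x|_p = p^{-v_p(x)} = 17^{0} = 1.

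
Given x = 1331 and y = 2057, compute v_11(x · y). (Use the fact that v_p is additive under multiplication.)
v_11(2737867) = 5

v_p(x) = 3 (factor: 1331 = 11^3 · 1); v_p(y) = 2 (factor: 2057 = 11^2 · 17). Additivity: v_p(xy) = v_p(x) + v_p(y) = 3 + 2 = 5. (Direct check: xy = 2737867 = 11^5 · (17).)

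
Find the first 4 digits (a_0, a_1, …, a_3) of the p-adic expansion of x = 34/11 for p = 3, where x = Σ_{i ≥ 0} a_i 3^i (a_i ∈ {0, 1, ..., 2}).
(a_0, …, a_3) = (2, 2, 0, 2)

v_3(34/11) = 0 (numerator and denominator both coprime to 3), so x ∈ ℤ_3^×. Compute digits iteratively via a_i = x_i mod 3, x_{i+1} = (x_i − a_i)/3, with x_0 = x:
  x_0 = 34/11;  a_0 = 2;  x_1 = (x_0 − 2)/3 = 4/11
  x_1 = 4/11;  a_1 = 2;  x_2 = (x_1 − 2)/3 = -6/11
  x_2 = -6/11;  a_2 = 0;  x_3 = (x_2 − 0)/3 = -2/11
  x_3 = -2/11;  a_3 = 2;  x_4 = (x_3 − 2)/3 = -8/11
Digits: (2, 2, 0, 2).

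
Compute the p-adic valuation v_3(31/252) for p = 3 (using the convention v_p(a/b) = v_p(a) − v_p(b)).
v_3(31/252) = -2

Factor powers of 3 from the numerator and denominator of the reduced fraction: 31 = 3^0 · 31 and 252 = 3^2 · 28. Apply v_p(a/b) = v_p(a) − v_p(b): v_3(31/252) = 0 − 2 = -2.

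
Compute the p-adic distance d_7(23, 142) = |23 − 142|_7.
d_7(23, 142) = 1/7

Step 1 — x − y = 23 − 142 = -119. Step 2 — v_7(-119) = 1 (factor: -119 = −(7^1 · 17); the sign does not affect v_p). Step 3 — |x − y|_7 = 7^{-1} = 1/7.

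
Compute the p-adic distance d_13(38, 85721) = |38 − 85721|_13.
d_13(38, 85721) = 1/28561

Step 1 — x − y = 38 − 85721 = -85683. Step 2 — v_13(-85683) = 4 (factor: -85683 = −(13^4 · 3); the sign does not affect v_p). Step 3 — |x − y|_13 = 13^{-4} = 1/28561.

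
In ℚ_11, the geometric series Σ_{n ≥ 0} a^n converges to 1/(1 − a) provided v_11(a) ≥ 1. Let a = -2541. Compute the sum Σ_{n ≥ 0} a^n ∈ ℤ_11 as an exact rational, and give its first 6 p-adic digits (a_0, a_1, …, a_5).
Σ a^n = 1/(1 − a) = 1/2542;  first 6 digits = (1, 0, 1, 9, 0, 7)

v_11(a) = 2 ≥ 1, so the series converges in ℤ_11 to 1/(1 − a) = 1/(1 − (-2541)) = 1/2542. Expand this rational in ℤ_11: compute digits iteratively via d_i = x_i mod 11, x_{i+1} = (x_i − d_i)/11. The first 6 digits are (1, 0, 1, 9, 0, 7).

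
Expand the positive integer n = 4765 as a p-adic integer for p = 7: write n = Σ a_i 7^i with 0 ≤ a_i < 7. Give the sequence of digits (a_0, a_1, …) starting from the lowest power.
(a_0, a_1, …) = (5, 1, 6, 6, 1)

Repeated division by 7 gives the digits low-to-high: 4765 = 5 + 1·7^1 + 6·7^2 + 6·7^3 + 1·7^4. Digit sequence: (5, 1, 6, 6, 1).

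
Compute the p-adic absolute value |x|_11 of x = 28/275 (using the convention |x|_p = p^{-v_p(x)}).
|28/275|_11 = 11

Step 1 — compute v_11(x) by factoring powers of 11 out of the numerator and denominator: v_11(28/275) = -1. Step 2 — apply |x|_p = p^{-v_p(x)} = 11^{1} = 11.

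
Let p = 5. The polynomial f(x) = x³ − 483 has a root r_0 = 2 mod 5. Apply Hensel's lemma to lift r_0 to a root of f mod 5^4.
r_3 = 302 (mod 625)

Hensel: r_{i+1} = r_i − f(r_i)/f′(r_i) mod 5^{i+2}, where f′(x) = 3x². Iterate:
  r_0 = 2 (mod 5)
  r_1 = 2 (mod 25)
  r_2 = 52 (mod 125)
  r_3 = 302 (mod 625)
Final: r = 302 with f(r) ≡ 0 mod 5^4.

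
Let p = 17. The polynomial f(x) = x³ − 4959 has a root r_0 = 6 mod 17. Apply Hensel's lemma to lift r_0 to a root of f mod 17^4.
r_3 = 27529 (mod 83521)

Hensel: r_{i+1} = r_i − f(r_i)/f′(r_i) mod 17^{i+2}, where f′(x) = 3x². Iterate:
  r_0 = 6 (mod 17)
  r_1 = 74 (mod 289)
  r_2 = 2964 (mod 4913)
  r_3 = 27529 (mod 83521)
Final: r = 27529 with f(r) ≡ 0 mod 17^4.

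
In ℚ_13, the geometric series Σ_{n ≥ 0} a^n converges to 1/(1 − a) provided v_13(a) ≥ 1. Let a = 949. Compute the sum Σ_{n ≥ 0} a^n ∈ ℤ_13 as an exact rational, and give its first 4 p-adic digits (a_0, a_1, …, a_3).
Σ a^n = 1/(1 − a) = -1/948;  first 4 digits = (1, 8, 4, 12)

v_13(a) = 1 ≥ 1, so the series converges in ℤ_13 to 1/(1 − a) = 1/(1 − 949) = -1/948. Expand this rational in ℤ_13: compute digits iteratively via d_i = x_i mod 13, x_{i+1} = (x_i − d_i)/13. The first 4 digits are (1, 8, 4, 12).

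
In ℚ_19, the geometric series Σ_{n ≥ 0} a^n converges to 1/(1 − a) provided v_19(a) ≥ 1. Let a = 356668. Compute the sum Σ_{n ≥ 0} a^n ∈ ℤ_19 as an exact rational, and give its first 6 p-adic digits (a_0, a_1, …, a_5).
Σ a^n = 1/(1 − a) = -1/356667;  first 6 digits = (1, 0, 0, 14, 2, 0)

v_19(a) = 3 ≥ 1, so the series converges in ℤ_19 to 1/(1 − a) = 1/(1 − 356668) = -1/356667. Expand this rational in ℤ_19: compute digits iteratively via d_i = x_i mod 19, x_{i+1} = (x_i − d_i)/19. The first 6 digits are (1, 0, 0, 14, 2, 0).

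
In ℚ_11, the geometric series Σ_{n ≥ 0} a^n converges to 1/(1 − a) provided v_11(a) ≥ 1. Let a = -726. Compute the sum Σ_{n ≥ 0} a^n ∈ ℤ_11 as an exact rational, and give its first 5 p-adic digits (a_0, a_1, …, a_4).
Σ a^n = 1/(1 − a) = 1/727;  first 5 digits = (1, 0, 5, 10, 2)

v_11(a) = 2 ≥ 1, so the series converges in ℤ_11 to 1/(1 − a) = 1/(1 − (-726)) = 1/727. Expand this rational in ℤ_11: compute digits iteratively via d_i = x_i mod 11, x_{i+1} = (x_i − d_i)/11. The first 5 digits are (1, 0, 5, 10, 2).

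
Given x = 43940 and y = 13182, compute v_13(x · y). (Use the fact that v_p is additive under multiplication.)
v_13(579217080) = 6

v_p(x) = 3 (factor: 43940 = 13^3 · 20); v_p(y) = 3 (factor: 13182 = 13^3 · 6). Additivity: v_p(xy) = v_p(x) + v_p(y) = 3 + 3 = 6. (Direct check: xy = 579217080 = 13^6 · (120).)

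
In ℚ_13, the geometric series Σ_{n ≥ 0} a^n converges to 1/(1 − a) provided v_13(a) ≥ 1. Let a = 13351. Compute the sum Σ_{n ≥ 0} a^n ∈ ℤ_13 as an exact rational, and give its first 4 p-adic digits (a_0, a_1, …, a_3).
Σ a^n = 1/(1 − a) = -1/13350;  first 4 digits = (1, 0, 1, 6)

v_13(a) = 2 ≥ 1, so the series converges in ℤ_13 to 1/(1 − a) = 1/(1 − 13351) = -1/13350. Expand this rational in ℤ_13: compute digits iteratively via d_i = x_i mod 13, x_{i+1} = (x_i − d_i)/13. The first 4 digits are (1, 0, 1, 6).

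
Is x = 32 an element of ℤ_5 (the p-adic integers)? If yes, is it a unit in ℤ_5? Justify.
x ∈ ℤ_5^× (unit); v_5(x) = 0

ℤ_5 = {x ∈ ℚ_5 : v_5(x) ≥ 0} and ℤ_5^× = {x ∈ ℤ_5 : v_5(x) = 0}. Here v_5(32) = v_5(num) − v_5(den) = 0; compare against these criteria.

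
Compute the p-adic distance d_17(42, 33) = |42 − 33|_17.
d_17(42, 33) = 1

Step 1 — x − y = 42 − 33 = 9. Step 2 — v_17(9) = 0 (factor: 9 = (17^0 · 9); the sign does not affect v_p). Step 3 — |x − y|_17 = 17^{0} = 1.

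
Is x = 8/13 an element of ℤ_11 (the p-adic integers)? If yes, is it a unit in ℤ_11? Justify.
x ∈ ℤ_11^× (unit); v_11(x) = 0

ℤ_11 = {x ∈ ℚ_11 : v_11(x) ≥ 0} and ℤ_11^× = {x ∈ ℤ_11 : v_11(x) = 0}. Here v_11(8/13) = v_11(num) − v_11(den) = 0; compare against these criteria.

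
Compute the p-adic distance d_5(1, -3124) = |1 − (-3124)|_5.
d_5(1, -3124) = 1/3125

Step 1 — x − y = 1 − (-3124) = 3125. Step 2 — v_5(3125) = 5 (factor: 3125 = (5^5 · 1); the sign does not affect v_p). Step 3 — |x − y|_5 = 5^{-5} = 1/3125.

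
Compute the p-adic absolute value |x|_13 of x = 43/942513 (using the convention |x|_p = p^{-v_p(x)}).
|43/942513|_13 = 28561

Step 1 — compute v_13(x) by factoring powers of 13 out of the numerator and denominator: v_13(43/942513) = -4. Step 2 — apply |x|_p = p^{-v_p(x)} = 13^{4} = 28561.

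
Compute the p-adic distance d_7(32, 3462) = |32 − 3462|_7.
d_7(32, 3462) = 1/343

Step 1 — x − y = 32 − 3462 = -3430. Step 2 — v_7(-3430) = 3 (factor: -3430 = −(7^3 · 10); the sign does not affect v_p). Step 3 — |x − y|_7 = 7^{-3} = 1/343.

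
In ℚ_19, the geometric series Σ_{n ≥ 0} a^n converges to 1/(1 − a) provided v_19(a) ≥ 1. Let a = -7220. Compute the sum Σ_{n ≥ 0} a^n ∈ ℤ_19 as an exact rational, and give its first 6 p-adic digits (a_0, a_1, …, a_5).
Σ a^n = 1/(1 − a) = 1/7221;  first 6 digits = (1, 0, 18, 17, 0, 2)

v_19(a) = 2 ≥ 1, so the series converges in ℤ_19 to 1/(1 − a) = 1/(1 − (-7220)) = 1/7221. Expand this rational in ℤ_19: compute digits iteratively via d_i = x_i mod 19, x_{i+1} = (x_i − d_i)/19. The first 6 digits are (1, 0, 18, 17, 0, 2).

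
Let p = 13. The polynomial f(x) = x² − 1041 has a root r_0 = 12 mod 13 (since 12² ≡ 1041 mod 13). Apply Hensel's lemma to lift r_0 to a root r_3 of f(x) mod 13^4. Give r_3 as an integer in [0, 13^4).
r_3 = 5056 (mod 28561)

Hensel's recurrence: r_{i+1} = r_i − f(r_i)·(f′(r_i))^{-1} mod 13^{i+2}, with f′(x) = 2x. Iterate:
  r_0 = 12 (mod 13)
  r_1 = 155 (mod 169)
  r_2 = 662 (mod 2197)
  r_3 = 5056 (mod 28561)
Final: r_3 = 5056, and one checks f(r_3) ≡ 0 mod 13^4.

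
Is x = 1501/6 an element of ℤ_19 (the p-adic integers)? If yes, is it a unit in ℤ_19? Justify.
x ∈ ℤ_19 but not a unit; v_19(x) = 1 > 0

ℤ_19 = {x ∈ ℚ_19 : v_19(x) ≥ 0} and ℤ_19^× = {x ∈ ℤ_19 : v_19(x) = 0}. Here v_19(1501/6) = v_19(num) − v_19(den) = 1; compare against these criteria.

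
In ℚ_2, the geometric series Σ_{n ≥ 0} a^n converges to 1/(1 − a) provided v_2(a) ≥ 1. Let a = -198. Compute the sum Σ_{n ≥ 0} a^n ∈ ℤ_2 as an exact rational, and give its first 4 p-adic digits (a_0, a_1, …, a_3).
Σ a^n = 1/(1 − a) = 1/199;  first 4 digits = (1, 1, 1, 0)

v_2(a) = 1 ≥ 1, so the series converges in ℤ_2 to 1/(1 − a) = 1/(1 − (-198)) = 1/199. Expand this rational in ℤ_2: compute digits iteratively via d_i = x_i mod 2, x_{i+1} = (x_i − d_i)/2. The first 4 digits are (1, 1, 1, 0).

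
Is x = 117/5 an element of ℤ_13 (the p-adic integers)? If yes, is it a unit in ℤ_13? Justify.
x ∈ ℤ_13 but not a unit; v_13(x) = 1 > 0

ℤ_13 = {x ∈ ℚ_13 : v_13(x) ≥ 0} and ℤ_13^× = {x ∈ ℤ_13 : v_13(x) = 0}. Here v_13(117/5) = v_13(num) − v_13(den) = 1; compare against these criteria.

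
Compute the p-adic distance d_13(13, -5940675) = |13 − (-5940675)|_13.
d_13(13, -5940675) = 1/371293

Step 1 — x − y = 13 − (-5940675) = 5940688. Step 2 — v_13(5940688) = 5 (factor: 5940688 = (13^5 · 16); the sign does not affect v_p). Step 3 — |x − y|_13 = 13^{-5} = 1/371293.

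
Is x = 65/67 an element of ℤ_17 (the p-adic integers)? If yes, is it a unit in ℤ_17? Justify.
x ∈ ℤ_17^× (unit); v_17(x) = 0

ℤ_17 = {x ∈ ℚ_17 : v_17(x) ≥ 0} and ℤ_17^× = {x ∈ ℤ_17 : v_17(x) = 0}. Here v_17(65/67) = v_17(num) − v_17(den) = 0; compare against these criteria.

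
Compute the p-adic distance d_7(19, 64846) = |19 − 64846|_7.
d_7(19, 64846) = 1/2401

Step 1 — x − y = 19 − 64846 = -64827. Step 2 — v_7(-64827) = 4 (factor: -64827 = −(7^4 · 27); the sign does not affect v_p). Step 3 — |x − y|_7 = 7^{-4} = 1/2401.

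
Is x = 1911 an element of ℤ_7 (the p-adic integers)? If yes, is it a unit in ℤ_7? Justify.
x ∈ ℤ_7 but not a unit; v_7(x) = 2 > 0

ℤ_7 = {x ∈ ℚ_7 : v_7(x) ≥ 0} and ℤ_7^× = {x ∈ ℤ_7 : v_7(x) = 0}. Here v_7(1911) = v_7(num) − v_7(den) = 2; compare against these criteria.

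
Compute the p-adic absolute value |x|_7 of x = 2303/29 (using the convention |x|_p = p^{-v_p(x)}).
|2303/29|_7 = 1/49

Step 1 — compute v_7(x) by factoring powers of 7 out of the numerator and denominator: v_7(2303/29) = 2. Step 2 — apply |x|_p = p^{-v_p(x)} = 7^{-2} = 1/49.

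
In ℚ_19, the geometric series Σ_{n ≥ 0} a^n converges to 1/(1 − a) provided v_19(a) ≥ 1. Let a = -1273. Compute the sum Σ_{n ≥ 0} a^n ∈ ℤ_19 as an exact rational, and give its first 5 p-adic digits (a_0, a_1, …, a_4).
Σ a^n = 1/(1 − a) = 1/1274;  first 5 digits = (1, 9, 1, 15, 15)

v_19(a) = 1 ≥ 1, so the series converges in ℤ_19 to 1/(1 − a) = 1/(1 − (-1273)) = 1/1274. Expand this rational in ℤ_19: compute digits iteratively via d_i = x_i mod 19, x_{i+1} = (x_i − d_i)/19. The first 5 digits are (1, 9, 1, 15, 15).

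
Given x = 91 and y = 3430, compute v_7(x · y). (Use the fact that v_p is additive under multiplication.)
v_7(312130) = 4

v_p(x) = 1 (factor: 91 = 7^1 · 13); v_p(y) = 3 (factor: 3430 = 7^3 · 10). Additivity: v_p(xy) = v_p(x) + v_p(y) = 1 + 3 = 4. (Direct check: xy = 312130 = 7^4 · (130).)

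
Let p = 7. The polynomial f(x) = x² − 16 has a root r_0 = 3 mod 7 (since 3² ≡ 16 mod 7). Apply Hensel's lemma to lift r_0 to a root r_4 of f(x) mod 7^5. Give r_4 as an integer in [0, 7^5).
r_4 = 16803 (mod 16807)

Hensel's recurrence: r_{i+1} = r_i − f(r_i)·(f′(r_i))^{-1} mod 7^{i+2}, with f′(x) = 2x. Iterate:
  r_0 = 3 (mod 7)
  r_1 = 45 (mod 49)
  r_2 = 339 (mod 343)
  r_3 = 2397 (mod 2401)
  r_4 = 16803 (mod 16807)
Final: r_4 = 16803, and one checks f(r_4) ≡ 0 mod 7^5.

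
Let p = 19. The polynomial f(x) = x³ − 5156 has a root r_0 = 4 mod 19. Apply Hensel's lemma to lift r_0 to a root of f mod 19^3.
r_2 = 1524 (mod 6859)

Hensel: r_{i+1} = r_i − f(r_i)/f′(r_i) mod 19^{i+2}, where f′(x) = 3x². Iterate:
  r_0 = 4 (mod 19)
  r_1 = 80 (mod 361)
  r_2 = 1524 (mod 6859)
Final: r = 1524 with f(r) ≡ 0 mod 19^3.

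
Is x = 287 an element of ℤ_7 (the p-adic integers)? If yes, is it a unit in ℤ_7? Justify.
x ∈ ℤ_7 but not a unit; v_7(x) = 1 > 0

ℤ_7 = {x ∈ ℚ_7 : v_7(x) ≥ 0} and ℤ_7^× = {x ∈ ℤ_7 : v_7(x) = 0}. Here v_7(287) = v_7(num) − v_7(den) = 1; compare against these criteria.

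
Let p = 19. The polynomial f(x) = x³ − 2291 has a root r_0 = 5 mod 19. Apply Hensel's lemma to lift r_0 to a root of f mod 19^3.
r_2 = 4698 (mod 6859)

Hensel: r_{i+1} = r_i − f(r_i)/f′(r_i) mod 19^{i+2}, where f′(x) = 3x². Iterate:
  r_0 = 5 (mod 19)
  r_1 = 5 (mod 361)
  r_2 = 4698 (mod 6859)
Final: r = 4698 with f(r) ≡ 0 mod 19^3.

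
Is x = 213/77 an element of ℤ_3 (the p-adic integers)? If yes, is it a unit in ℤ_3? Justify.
x ∈ ℤ_3 but not a unit; v_3(x) = 1 > 0

ℤ_3 = {x ∈ ℚ_3 : v_3(x) ≥ 0} and ℤ_3^× = {x ∈ ℤ_3 : v_3(x) = 0}. Here v_3(213/77) = v_3(num) − v_3(den) = 1; compare against these criteria.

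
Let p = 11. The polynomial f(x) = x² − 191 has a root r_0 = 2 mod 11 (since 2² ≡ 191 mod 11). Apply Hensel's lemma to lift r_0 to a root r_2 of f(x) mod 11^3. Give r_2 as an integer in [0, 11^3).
r_2 = 563 (mod 1331)

Hensel's recurrence: r_{i+1} = r_i − f(r_i)·(f′(r_i))^{-1} mod 11^{i+2}, with f′(x) = 2x. Iterate:
  r_0 = 2 (mod 11)
  r_1 = 79 (mod 121)
  r_2 = 563 (mod 1331)
Final: r_2 = 563, and one checks f(r_2) ≡ 0 mod 11^3.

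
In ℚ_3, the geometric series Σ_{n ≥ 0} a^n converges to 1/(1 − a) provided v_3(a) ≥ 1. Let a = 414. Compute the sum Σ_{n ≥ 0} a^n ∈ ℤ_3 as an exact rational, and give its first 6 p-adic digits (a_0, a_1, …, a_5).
Σ a^n = 1/(1 − a) = -1/413;  first 6 digits = (1, 0, 1, 0, 0, 2)

v_3(a) = 2 ≥ 1, so the series converges in ℤ_3 to 1/(1 − a) = 1/(1 − 414) = -1/413. Expand this rational in ℤ_3: compute digits iteratively via d_i = x_i mod 3, x_{i+1} = (x_i − d_i)/3. The first 6 digits are (1, 0, 1, 0, 0, 2).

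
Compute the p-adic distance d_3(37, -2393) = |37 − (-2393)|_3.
d_3(37, -2393) = 1/243

Step 1 — x − y = 37 − (-2393) = 2430. Step 2 — v_3(2430) = 5 (factor: 2430 = (3^5 · 10); the sign does not affect v_p). Step 3 — |x − y|_3 = 3^{-5} = 1/243.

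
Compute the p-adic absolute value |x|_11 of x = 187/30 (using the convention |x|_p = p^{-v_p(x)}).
|187/30|_11 = 1/11

Step 1 — compute v_11(x) by factoring powers of 11 out of the numerator and denominator: v_11(187/30) = 1. Step 2 — apply |x|_p = p^{-v_p(x)} = 11^{-1} = 1/11.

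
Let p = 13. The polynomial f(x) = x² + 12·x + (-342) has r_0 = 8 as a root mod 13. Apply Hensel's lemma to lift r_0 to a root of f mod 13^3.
r_2 = 268 (mod 2197)

Hensel: r_{i+1} = r_i − f(r_i)·(f′(r_i))^{-1} mod 13^{i+2}, f′(x) = 2x + 12. Iterate:
  r_0 = 8 (mod 13)
  r_1 = 99 (mod 169)
  r_2 = 268 (mod 2197)
Final: r = 268 satisfies f(r) ≡ 0 mod 13^3.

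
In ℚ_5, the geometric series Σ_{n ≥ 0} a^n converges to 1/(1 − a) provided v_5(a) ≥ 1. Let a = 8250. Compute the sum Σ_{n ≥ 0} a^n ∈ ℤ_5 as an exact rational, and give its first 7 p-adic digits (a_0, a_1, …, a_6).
Σ a^n = 1/(1 − a) = -1/8249;  first 7 digits = (1, 0, 0, 1, 3, 2, 1)

v_5(a) = 3 ≥ 1, so the series converges in ℤ_5 to 1/(1 − a) = 1/(1 − 8250) = -1/8249. Expand this rational in ℤ_5: compute digits iteratively via d_i = x_i mod 5, x_{i+1} = (x_i − d_i)/5. The first 7 digits are (1, 0, 0, 1, 3, 2, 1).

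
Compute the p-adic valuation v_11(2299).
v_11(2299) = 2

v_11(n) is the largest exponent k such that 11^k divides n. Factor out: 2299 = 11^2 · 19. (Sign doesn't affect v_p.) So v_11(2299) = 2.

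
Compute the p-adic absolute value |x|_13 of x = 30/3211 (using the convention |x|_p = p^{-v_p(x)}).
|30/3211|_13 = 169

Step 1 — compute v_13(x) by factoring powers of 13 out of the numerator and denominator: v_13(30/3211) = -2. Step 2 — apply |x|_p = p^{-v_p(x)} = 13^{2} = 169.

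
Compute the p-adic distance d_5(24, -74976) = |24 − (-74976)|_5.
d_5(24, -74976) = 1/3125

Step 1 — x − y = 24 − (-74976) = 75000. Step 2 — v_5(75000) = 5 (factor: 75000 = (5^5 · 24); the sign does not affect v_p). Step 3 — |x − y|_5 = 5^{-5} = 1/3125.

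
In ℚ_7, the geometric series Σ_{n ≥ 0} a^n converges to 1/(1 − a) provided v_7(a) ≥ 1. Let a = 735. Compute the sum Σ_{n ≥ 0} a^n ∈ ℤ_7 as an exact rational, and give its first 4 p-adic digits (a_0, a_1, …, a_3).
Σ a^n = 1/(1 − a) = -1/734;  first 4 digits = (1, 0, 1, 2)

v_7(a) = 2 ≥ 1, so the series converges in ℤ_7 to 1/(1 − a) = 1/(1 − 735) = -1/734. Expand this rational in ℤ_7: compute digits iteratively via d_i = x_i mod 7, x_{i+1} = (x_i − d_i)/7. The first 4 digits are (1, 0, 1, 2).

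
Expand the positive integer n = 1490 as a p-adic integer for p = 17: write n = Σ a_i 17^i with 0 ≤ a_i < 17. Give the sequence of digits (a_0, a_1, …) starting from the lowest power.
(a_0, a_1, …) = (11, 2, 5)

Repeated division by 17 gives the digits low-to-high: 1490 = 11 + 2·17^1 + 5·17^2. Digit sequence: (11, 2, 5).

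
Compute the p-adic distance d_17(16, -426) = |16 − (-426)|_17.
d_17(16, -426) = 1/17

Step 1 — x − y = 16 − (-426) = 442. Step 2 — v_17(442) = 1 (factor: 442 = (17^1 · 26); the sign does not affect v_p). Step 3 — |x − y|_17 = 17^{-1} = 1/17.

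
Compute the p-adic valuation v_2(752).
v_2(752) = 4

v_2(n) is the largest exponent k such that 2^k divides n. Factor out: 752 = 2^4 · 47. (Sign doesn't affect v_p.) So v_2(752) = 4.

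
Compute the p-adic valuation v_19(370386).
v_19(370386) = 3

v_19(n) is the largest exponent k such that 19^k divides n. Factor out: 370386 = 19^3 · 54. (Sign doesn't affect v_p.) So v_19(370386) = 3.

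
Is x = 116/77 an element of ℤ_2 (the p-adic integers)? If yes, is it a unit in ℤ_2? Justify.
x ∈ ℤ_2 but not a unit; v_2(x) = 2 > 0

ℤ_2 = {x ∈ ℚ_2 : v_2(x) ≥ 0} and ℤ_2^× = {x ∈ ℤ_2 : v_2(x) = 0}. Here v_2(116/77) = v_2(num) − v_2(den) = 2; compare against these criteria.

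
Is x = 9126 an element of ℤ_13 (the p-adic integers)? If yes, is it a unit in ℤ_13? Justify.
x ∈ ℤ_13 but not a unit; v_13(x) = 2 > 0

ℤ_13 = {x ∈ ℚ_13 : v_13(x) ≥ 0} and ℤ_13^× = {x ∈ ℤ_13 : v_13(x) = 0}. Here v_13(9126) = v_13(num) − v_13(den) = 2; compare against these criteria.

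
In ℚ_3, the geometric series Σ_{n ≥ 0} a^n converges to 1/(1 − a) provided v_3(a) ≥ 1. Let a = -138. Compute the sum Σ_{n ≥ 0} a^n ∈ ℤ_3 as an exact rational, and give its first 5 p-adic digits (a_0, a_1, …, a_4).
Σ a^n = 1/(1 − a) = 1/139;  first 5 digits = (1, 2, 0, 0, 0)

v_3(a) = 1 ≥ 1, so the series converges in ℤ_3 to 1/(1 − a) = 1/(1 − (-138)) = 1/139. Expand this rational in ℤ_3: compute digits iteratively via d_i = x_i mod 3, x_{i+1} = (x_i − d_i)/3. The first 5 digits are (1, 2, 0, 0, 0).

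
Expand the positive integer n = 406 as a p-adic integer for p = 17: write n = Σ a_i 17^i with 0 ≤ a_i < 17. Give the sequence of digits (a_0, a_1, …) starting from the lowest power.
(a_0, a_1, …) = (15, 6, 1)

Repeated division by 17 gives the digits low-to-high: 406 = 15 + 6·17^1 + 1·17^2. Digit sequence: (15, 6, 1).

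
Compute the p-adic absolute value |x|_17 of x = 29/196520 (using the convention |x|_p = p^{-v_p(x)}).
|29/196520|_17 = 4913

Step 1 — compute v_17(x) by factoring powers of 17 out of the numerator and denominator: v_17(29/196520) = -3. Step 2 — apply |x|_p = p^{-v_p(x)} = 17^{3} = 4913.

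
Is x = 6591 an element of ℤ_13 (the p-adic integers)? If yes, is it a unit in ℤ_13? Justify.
x ∈ ℤ_13 but not a unit; v_13(x) = 3 > 0

ℤ_13 = {x ∈ ℚ_13 : v_13(x) ≥ 0} and ℤ_13^× = {x ∈ ℤ_13 : v_13(x) = 0}. Here v_13(6591) = v_13(num) − v_13(den) = 3; compare against these criteria.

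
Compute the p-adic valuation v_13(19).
v_13(19) = 0

v_13(n) is the largest exponent k such that 13^k divides n. Factor out: 19 = 13^0 · 19. (Sign doesn't affect v_p.) So v_13(19) = 0.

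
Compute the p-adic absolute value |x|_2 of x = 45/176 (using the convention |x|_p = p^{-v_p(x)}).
|45/176|_2 = 16

Step 1 — compute v_2(x) by factoring powers of 2 out of the numerator and denominator: v_2(45/176) = -4. Step 2 — apply |x|_p = p^{-v_p(x)} = 2^{4} = 16.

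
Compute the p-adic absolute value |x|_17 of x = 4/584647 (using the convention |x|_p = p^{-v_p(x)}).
|4/584647|_17 = 83521

Step 1 — compute v_17(x) by factoring powers of 17 out of the numerator and denominator: v_17(4/584647) = -4. Step 2 — apply |x|_p = p^{-v_p(x)} = 17^{4} = 83521.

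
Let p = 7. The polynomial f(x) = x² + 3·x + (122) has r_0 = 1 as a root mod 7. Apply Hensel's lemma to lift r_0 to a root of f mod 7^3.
r_2 = 211 (mod 343)

Hensel: r_{i+1} = r_i − f(r_i)·(f′(r_i))^{-1} mod 7^{i+2}, f′(x) = 2x + 3. Iterate:
  r_0 = 1 (mod 7)
  r_1 = 15 (mod 49)
  r_2 = 211 (mod 343)
Final: r = 211 satisfies f(r) ≡ 0 mod 7^3.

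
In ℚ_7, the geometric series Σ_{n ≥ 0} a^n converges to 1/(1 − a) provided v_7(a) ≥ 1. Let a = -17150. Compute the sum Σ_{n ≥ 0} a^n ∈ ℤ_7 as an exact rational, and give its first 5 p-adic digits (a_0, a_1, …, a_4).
Σ a^n = 1/(1 − a) = 1/17151;  first 5 digits = (1, 0, 0, 6, 6)

v_7(a) = 3 ≥ 1, so the series converges in ℤ_7 to 1/(1 − a) = 1/(1 − (-17150)) = 1/17151. Expand this rational in ℤ_7: compute digits iteratively via d_i = x_i mod 7, x_{i+1} = (x_i − d_i)/7. The first 5 digits are (1, 0, 0, 6, 6).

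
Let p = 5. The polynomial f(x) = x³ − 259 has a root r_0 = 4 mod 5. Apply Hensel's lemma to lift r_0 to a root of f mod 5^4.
r_3 = 444 (mod 625)

Hensel: r_{i+1} = r_i − f(r_i)/f′(r_i) mod 5^{i+2}, where f′(x) = 3x². Iterate:
  r_0 = 4 (mod 5)
  r_1 = 19 (mod 25)
  r_2 = 69 (mod 125)
  r_3 = 444 (mod 625)
Final: r = 444 with f(r) ≡ 0 mod 5^4.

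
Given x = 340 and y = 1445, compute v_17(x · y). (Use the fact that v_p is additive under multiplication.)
v_17(491300) = 3

v_p(x) = 1 (factor: 340 = 17^1 · 20); v_p(y) = 2 (factor: 1445 = 17^2 · 5). Additivity: v_p(xy) = v_p(x) + v_p(y) = 1 + 2 = 3. (Direct check: xy = 491300 = 17^3 · (100).)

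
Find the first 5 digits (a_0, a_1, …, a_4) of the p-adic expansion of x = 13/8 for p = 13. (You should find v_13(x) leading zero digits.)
(a_0, …, a_4) = (0, 5, 11, 4, 11)

v_13(13/8) = 1, so a_0 = ... = a_0 = 0. Factor out: x = 13^1 · u with u = 1/8 a unit in ℤ_13. Expand u iteratively via a_{v+i} = u_i mod 13, u_{i+1} = (u_i − a_{v+i})/13:
  u_0 = 1/8;  a_1 = 5;  u_1 = (u_0 − 5)/13 = -3/8
  u_1 = -3/8;  a_2 = 11;  u_2 = (u_1 − 11)/13 = -7/8
  u_2 = -7/8;  a_3 = 4;  u_3 = (u_2 − 4)/13 = -3/8
  u_3 = -3/8;  a_4 = 11;  u_4 = (u_3 − 11)/13 = -7/8
Digits: (0, 5, 11, 4, 11).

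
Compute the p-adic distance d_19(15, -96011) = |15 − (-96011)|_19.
d_19(15, -96011) = 1/6859

Step 1 — x − y = 15 − (-96011) = 96026. Step 2 — v_19(96026) = 3 (factor: 96026 = (19^3 · 14); the sign does not affect v_p). Step 3 — |x − y|_19 = 19^{-3} = 1/6859.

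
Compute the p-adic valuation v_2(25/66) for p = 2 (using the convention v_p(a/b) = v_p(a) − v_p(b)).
v_2(25/66) = -1

Factor powers of 2 from the numerator and denominator of the reduced fraction: 25 = 2^0 · 25 and 66 = 2^1 · 33. Apply v_p(a/b) = v_p(a) − v_p(b): v_2(25/66) = 0 − 1 = -1.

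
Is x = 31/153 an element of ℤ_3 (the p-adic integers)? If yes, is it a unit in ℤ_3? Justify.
x ∉ ℤ_3 (v_3(x) = -2 < 0)

ℤ_3 = {x ∈ ℚ_3 : v_3(x) ≥ 0} and ℤ_3^× = {x ∈ ℤ_3 : v_3(x) = 0}. Here v_3(31/153) = v_3(num) − v_3(den) = -2; compare against these criteria.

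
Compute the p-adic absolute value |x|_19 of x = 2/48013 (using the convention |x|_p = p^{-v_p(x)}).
|2/48013|_19 = 6859

Step 1 — compute v_19(x) by factoring powers of 19 out of the numerator and denominator: v_19(2/48013) = -3. Step 2 — apply |x|_p = p^{-v_p(x)} = 19^{3} = 6859.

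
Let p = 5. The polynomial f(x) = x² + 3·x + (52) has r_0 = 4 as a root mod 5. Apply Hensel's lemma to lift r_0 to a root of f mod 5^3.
r_2 = 74 (mod 125)

Hensel: r_{i+1} = r_i − f(r_i)·(f′(r_i))^{-1} mod 5^{i+2}, f′(x) = 2x + 3. Iterate:
  r_0 = 4 (mod 5)
  r_1 = 24 (mod 25)
  r_2 = 74 (mod 125)
Final: r = 74 satisfies f(r) ≡ 0 mod 5^3.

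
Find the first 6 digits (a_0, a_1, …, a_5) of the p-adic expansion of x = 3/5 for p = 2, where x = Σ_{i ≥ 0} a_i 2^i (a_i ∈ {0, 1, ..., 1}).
(a_0, …, a_5) = (1, 1, 1, 0, 0, 1)

v_2(3/5) = 0 (numerator and denominator both coprime to 2), so x ∈ ℤ_2^×. Compute digits iteratively via a_i = x_i mod 2, x_{i+1} = (x_i − a_i)/2, with x_0 = x:
  x_0 = 3/5;  a_0 = 1;  x_1 = (x_0 − 1)/2 = -1/5
  x_1 = -1/5;  a_1 = 1;  x_2 = (x_1 − 1)/2 = -3/5
  x_2 = -3/5;  a_2 = 1;  x_3 = (x_2 − 1)/2 = -4/5
  x_3 = -4/5;  a_3 = 0;  x_4 = (x_3 − 0)/2 = -2/5
  x_4 = -2/5;  a_4 = 0;  x_5 = (x_4 − 0)/2 = -1/5
  x_5 = -1/5;  a_5 = 1;  x_6 = (x_5 − 1)/2 = -3/5
Digits: (1, 1, 1, 0, 0, 1).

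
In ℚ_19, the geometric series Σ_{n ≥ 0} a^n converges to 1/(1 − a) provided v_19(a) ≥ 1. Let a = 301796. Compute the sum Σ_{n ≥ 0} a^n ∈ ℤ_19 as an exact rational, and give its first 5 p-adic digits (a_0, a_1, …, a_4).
Σ a^n = 1/(1 − a) = -1/301795;  first 5 digits = (1, 0, 0, 6, 2)

v_19(a) = 3 ≥ 1, so the series converges in ℤ_19 to 1/(1 − a) = 1/(1 − 301796) = -1/301795. Expand this rational in ℤ_19: compute digits iteratively via d_i = x_i mod 19, x_{i+1} = (x_i − d_i)/19. The first 5 digits are (1, 0, 0, 6, 2).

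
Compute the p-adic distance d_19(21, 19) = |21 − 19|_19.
d_19(21, 19) = 1

Step 1 — x − y = 21 − 19 = 2. Step 2 — v_19(2) = 0 (factor: 2 = (19^0 · 2); the sign does not affect v_p). Step 3 — |x − y|_19 = 19^{0} = 1.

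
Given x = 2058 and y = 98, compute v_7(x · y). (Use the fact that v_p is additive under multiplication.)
v_7(201684) = 5

v_p(x) = 3 (factor: 2058 = 7^3 · 6); v_p(y) = 2 (factor: 98 = 7^2 · 2). Additivity: v_p(xy) = v_p(x) + v_p(y) = 3 + 2 = 5. (Direct check: xy = 201684 = 7^5 · (12).)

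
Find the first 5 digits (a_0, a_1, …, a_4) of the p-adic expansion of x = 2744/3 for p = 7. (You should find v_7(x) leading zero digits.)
(a_0, …, a_4) = (0, 0, 0, 5, 2)

v_7(2744/3) = 3, so a_0 = ... = a_2 = 0. Factor out: x = 7^3 · u with u = 8/3 a unit in ℤ_7. Expand u iteratively via a_{v+i} = u_i mod 7, u_{i+1} = (u_i − a_{v+i})/7:
  u_0 = 8/3;  a_3 = 5;  u_1 = (u_0 − 5)/7 = -1/3
  u_1 = -1/3;  a_4 = 2;  u_2 = (u_1 − 2)/7 = -1/3
Digits: (0, 0, 0, 5, 2).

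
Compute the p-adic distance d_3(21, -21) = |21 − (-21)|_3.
d_3(21, -21) = 1/3

Step 1 — x − y = 21 − (-21) = 42. Step 2 — v_3(42) = 1 (factor: 42 = (3^1 · 14); the sign does not affect v_p). Step 3 — |x − y|_3 = 3^{-1} = 1/3.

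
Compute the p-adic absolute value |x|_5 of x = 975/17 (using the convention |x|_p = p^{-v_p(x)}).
|975/17|_5 = 1/25

Step 1 — compute v_5(x) by factoring powers of 5 out of the numerator and denominator: v_5(975/17) = 2. Step 2 — apply |x|_p = p^{-v_p(x)} = 5^{-2} = 1/25.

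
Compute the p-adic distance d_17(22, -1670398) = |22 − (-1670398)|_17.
d_17(22, -1670398) = 1/83521

Step 1 — x − y = 22 − (-1670398) = 1670420. Step 2 — v_17(1670420) = 4 (factor: 1670420 = (17^4 · 20); the sign does not affect v_p). Step 3 — |x − y|_17 = 17^{-4} = 1/83521.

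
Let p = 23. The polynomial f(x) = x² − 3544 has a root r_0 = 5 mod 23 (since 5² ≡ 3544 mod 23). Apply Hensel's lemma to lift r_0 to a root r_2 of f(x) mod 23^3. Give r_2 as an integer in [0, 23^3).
r_2 = 10884 (mod 12167)

Hensel's recurrence: r_{i+1} = r_i − f(r_i)·(f′(r_i))^{-1} mod 23^{i+2}, with f′(x) = 2x. Iterate:
  r_0 = 5 (mod 23)
  r_1 = 304 (mod 529)
  r_2 = 10884 (mod 12167)
Final: r_2 = 10884, and one checks f(r_2) ≡ 0 mod 23^3.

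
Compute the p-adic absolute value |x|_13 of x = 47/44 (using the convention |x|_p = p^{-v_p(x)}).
|47/44|_13 = 1

Step 1 — compute v_13(x) by factoring powers of 13 out of the numerator and denominator: v_13(47/44) = 0. Step 2 — apply |x|_p = p^{-v_p(x)} = 13^{0} = 1.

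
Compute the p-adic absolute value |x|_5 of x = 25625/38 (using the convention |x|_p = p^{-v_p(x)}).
|25625/38|_5 = 1/625

Step 1 — compute v_5(x) by factoring powers of 5 out of the numerator and denominator: v_5(25625/38) = 4. Step 2 — apply |x|_p = p^{-v_p(x)} = 5^{-4} = 1/625.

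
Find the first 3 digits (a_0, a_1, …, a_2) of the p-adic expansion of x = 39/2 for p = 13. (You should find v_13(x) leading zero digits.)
(a_0, …, a_2) = (0, 8, 6)

v_13(39/2) = 1, so a_0 = ... = a_0 = 0. Factor out: x = 13^1 · u with u = 3/2 a unit in ℤ_13. Expand u iteratively via a_{v+i} = u_i mod 13, u_{i+1} = (u_i − a_{v+i})/13:
  u_0 = 3/2;  a_1 = 8;  u_1 = (u_0 − 8)/13 = -1/2
  u_1 = -1/2;  a_2 = 6;  u_2 = (u_1 − 6)/13 = -1/2
Digits: (0, 8, 6).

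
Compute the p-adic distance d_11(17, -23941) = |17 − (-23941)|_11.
d_11(17, -23941) = 1/1331

Step 1 — x − y = 17 − (-23941) = 23958. Step 2 — v_11(23958) = 3 (factor: 23958 = (11^3 · 18); the sign does not affect v_p). Step 3 — |x − y|_11 = 11^{-3} = 1/1331.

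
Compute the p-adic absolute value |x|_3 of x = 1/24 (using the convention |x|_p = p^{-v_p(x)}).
|1/24|_3 = 3

Step 1 — compute v_3(x) by factoring powers of 3 out of the numerator and denominator: v_3(1/24) = -1. Step 2 — apply |x|_p = p^{-v_p(x)} = 3^{1} = 3.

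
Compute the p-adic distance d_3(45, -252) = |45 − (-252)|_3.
d_3(45, -252) = 1/27

Step 1 — x − y = 45 − (-252) = 297. Step 2 — v_3(297) = 3 (factor: 297 = (3^3 · 11); the sign does not affect v_p). Step 3 — |x − y|_3 = 3^{-3} = 1/27.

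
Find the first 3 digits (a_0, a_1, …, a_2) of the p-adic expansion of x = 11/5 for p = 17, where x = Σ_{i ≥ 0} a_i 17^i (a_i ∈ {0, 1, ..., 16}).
(a_0, …, a_2) = (9, 3, 10)

v_17(11/5) = 0 (numerator and denominator both coprime to 17), so x ∈ ℤ_17^×. Compute digits iteratively via a_i = x_i mod 17, x_{i+1} = (x_i − a_i)/17, with x_0 = x:
  x_0 = 11/5;  a_0 = 9;  x_1 = (x_0 − 9)/17 = -2/5
  x_1 = -2/5;  a_1 = 3;  x_2 = (x_1 − 3)/17 = -1/5
  x_2 = -1/5;  a_2 = 10;  x_3 = (x_2 − 10)/17 = -3/5
Digits: (9, 3, 10).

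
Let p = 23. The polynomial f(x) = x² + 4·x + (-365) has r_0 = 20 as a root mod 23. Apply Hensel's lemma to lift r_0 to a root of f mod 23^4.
r_3 = 260081 (mod 279841)

Hensel: r_{i+1} = r_i − f(r_i)·(f′(r_i))^{-1} mod 23^{i+2}, f′(x) = 2x + 4. Iterate:
  r_0 = 20 (mod 23)
  r_1 = 342 (mod 529)
  r_2 = 4574 (mod 12167)
  r_3 = 260081 (mod 279841)
Final: r = 260081 satisfies f(r) ≡ 0 mod 23^4.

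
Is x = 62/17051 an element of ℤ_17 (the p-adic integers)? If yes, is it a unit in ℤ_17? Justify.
x ∉ ℤ_17 (v_17(x) = -2 < 0)

ℤ_17 = {x ∈ ℚ_17 : v_17(x) ≥ 0} and ℤ_17^× = {x ∈ ℤ_17 : v_17(x) = 0}. Here v_17(62/17051) = v_17(num) − v_17(den) = -2; compare against these criteria.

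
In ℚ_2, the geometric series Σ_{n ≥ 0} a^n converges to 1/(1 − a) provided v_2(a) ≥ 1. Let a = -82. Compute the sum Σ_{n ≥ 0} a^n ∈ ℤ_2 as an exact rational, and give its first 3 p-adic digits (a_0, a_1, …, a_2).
Σ a^n = 1/(1 − a) = 1/83;  first 3 digits = (1, 1, 0)

v_2(a) = 1 ≥ 1, so the series converges in ℤ_2 to 1/(1 − a) = 1/(1 − (-82)) = 1/83. Expand this rational in ℤ_2: compute digits iteratively via d_i = x_i mod 2, x_{i+1} = (x_i − d_i)/2. The first 3 digits are (1, 1, 0).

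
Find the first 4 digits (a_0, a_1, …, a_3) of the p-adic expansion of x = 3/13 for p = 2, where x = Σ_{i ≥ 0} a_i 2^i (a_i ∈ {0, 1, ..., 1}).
(a_0, …, a_3) = (1, 1, 1, 1)

v_2(3/13) = 0 (numerator and denominator both coprime to 2), so x ∈ ℤ_2^×. Compute digits iteratively via a_i = x_i mod 2, x_{i+1} = (x_i − a_i)/2, with x_0 = x:
  x_0 = 3/13;  a_0 = 1;  x_1 = (x_0 − 1)/2 = -5/13
  x_1 = -5/13;  a_1 = 1;  x_2 = (x_1 − 1)/2 = -9/13
  x_2 = -9/13;  a_2 = 1;  x_3 = (x_2 − 1)/2 = -11/13
  x_3 = -11/13;  a_3 = 1;  x_4 = (x_3 − 1)/2 = -12/13
Digits: (1, 1, 1, 1).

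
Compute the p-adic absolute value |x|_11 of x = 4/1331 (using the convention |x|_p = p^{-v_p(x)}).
|4/1331|_11 = 1331

Step 1 — compute v_11(x) by factoring powers of 11 out of the numerator and denominator: v_11(4/1331) = -3. Step 2 — apply |x|_p = p^{-v_p(x)} = 11^{3} = 1331.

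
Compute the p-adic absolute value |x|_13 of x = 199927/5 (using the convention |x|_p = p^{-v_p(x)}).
|199927/5|_13 = 1/28561

Step 1 — compute v_13(x) by factoring powers of 13 out of the numerator and denominator: v_13(199927/5) = 4. Step 2 — apply |x|_p = p^{-v_p(x)} = 13^{-4} = 1/28561.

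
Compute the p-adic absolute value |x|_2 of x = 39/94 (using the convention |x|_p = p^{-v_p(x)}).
|39/94|_2 = 2

Step 1 — compute v_2(x) by factoring powers of 2 out of the numerator and denominator: v_2(39/94) = -1. Step 2 — apply |x|_p = p^{-v_p(x)} = 2^{1} = 2.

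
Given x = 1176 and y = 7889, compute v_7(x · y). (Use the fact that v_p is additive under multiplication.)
v_7(9277464) = 5

v_p(x) = 2 (factor: 1176 = 7^2 · 24); v_p(y) = 3 (factor: 7889 = 7^3 · 23). Additivity: v_p(xy) = v_p(x) + v_p(y) = 2 + 3 = 5. (Direct check: xy = 9277464 = 7^5 · (552).)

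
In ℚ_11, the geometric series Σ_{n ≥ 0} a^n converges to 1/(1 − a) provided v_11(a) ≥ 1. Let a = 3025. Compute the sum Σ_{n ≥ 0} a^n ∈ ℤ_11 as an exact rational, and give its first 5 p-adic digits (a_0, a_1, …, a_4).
Σ a^n = 1/(1 − a) = -1/3024;  first 5 digits = (1, 0, 3, 2, 9)

v_11(a) = 2 ≥ 1, so the series converges in ℤ_11 to 1/(1 − a) = 1/(1 − 3025) = -1/3024. Expand this rational in ℤ_11: compute digits iteratively via d_i = x_i mod 11, x_{i+1} = (x_i − d_i)/11. The first 5 digits are (1, 0, 3, 2, 9).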